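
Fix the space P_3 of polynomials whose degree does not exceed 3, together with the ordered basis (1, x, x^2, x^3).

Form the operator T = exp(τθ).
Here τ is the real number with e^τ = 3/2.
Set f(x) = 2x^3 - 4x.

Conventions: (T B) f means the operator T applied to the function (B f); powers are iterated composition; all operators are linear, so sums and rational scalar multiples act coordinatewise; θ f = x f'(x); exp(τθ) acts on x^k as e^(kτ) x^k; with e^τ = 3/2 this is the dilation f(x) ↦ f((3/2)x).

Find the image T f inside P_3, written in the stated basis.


g(x) = (27/4)x^3 - 6x

exp(τθ) x^k = e^(kτ) x^k; with e^τ = 3/2 this sends x^k to (3/2)^k x^k
x ↦ 3/2 x
x^3 ↦ 27/8 x^3
applying this coordinatewise to f: exp(τθ) f = (27/4)x^3 - 6x


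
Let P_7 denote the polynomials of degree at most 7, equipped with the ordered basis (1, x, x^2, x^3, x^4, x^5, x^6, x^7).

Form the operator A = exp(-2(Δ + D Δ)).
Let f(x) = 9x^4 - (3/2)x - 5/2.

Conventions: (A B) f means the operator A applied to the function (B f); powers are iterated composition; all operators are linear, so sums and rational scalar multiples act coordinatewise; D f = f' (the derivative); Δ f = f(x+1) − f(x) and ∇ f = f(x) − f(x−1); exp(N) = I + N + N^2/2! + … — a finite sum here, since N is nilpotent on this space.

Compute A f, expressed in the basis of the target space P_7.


the image equals g(x) = 9x^4 - 72x^3 - 108x^2 + (1437/2)x + 613/2

order-1 term: -72x^3 - 324x^2 - 288x - 87
order-2 term: 216x^2 + 1296x + 1548
order-3 term: -288x - 1296
order-4 term: 144
the series for exp(-2(Δ + D Δ)) f terminates at order 4
exp(-2(Δ + D Δ)) f = 9x^4 - 72x^3 - 108x^2 + (1437/2)x + 613/2


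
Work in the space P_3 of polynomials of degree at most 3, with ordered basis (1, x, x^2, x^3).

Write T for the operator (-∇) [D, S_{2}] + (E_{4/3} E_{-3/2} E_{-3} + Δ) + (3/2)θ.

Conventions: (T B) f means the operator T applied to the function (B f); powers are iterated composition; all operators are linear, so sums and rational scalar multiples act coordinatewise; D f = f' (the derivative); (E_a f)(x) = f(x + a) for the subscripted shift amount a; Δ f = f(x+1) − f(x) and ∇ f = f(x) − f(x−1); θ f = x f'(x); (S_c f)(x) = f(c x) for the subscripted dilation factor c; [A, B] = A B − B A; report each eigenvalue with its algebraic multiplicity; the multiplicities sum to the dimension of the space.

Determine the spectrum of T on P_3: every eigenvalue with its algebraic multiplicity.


λ = 1 (multiplicity 1), λ = 5/2 (multiplicity 1), λ = 4 (multiplicity 1), λ = 11/2 (multiplicity 1)

image of 1: 1
image of x: (5/2)x - 13/6
image of x^2: 4x^2 - (13/3)x + 253/36
image of x^3: (11/2)x^3 - (13/2)x^2 + (109/12)x - 4051/216
the matrix is upper triangular; its diagonal is (1, 5/2, 4, 11/2)
for a triangular matrix the eigenvalues are the diagonal entries, with algebraic multiplicity their repetition count


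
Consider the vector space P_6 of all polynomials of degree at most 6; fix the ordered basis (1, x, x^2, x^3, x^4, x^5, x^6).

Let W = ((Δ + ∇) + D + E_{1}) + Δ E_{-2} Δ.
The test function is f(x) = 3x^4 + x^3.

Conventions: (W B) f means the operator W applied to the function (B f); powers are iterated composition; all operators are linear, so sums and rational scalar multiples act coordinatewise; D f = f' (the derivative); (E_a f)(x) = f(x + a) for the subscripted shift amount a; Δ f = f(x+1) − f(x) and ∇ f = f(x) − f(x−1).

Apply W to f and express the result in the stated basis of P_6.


the image equals g(x) = 3x^4 + 49x^3 + 66x^2 - 27x + 42

Δ f = 12x^3 + 21x^2 + 15x + 4
∇ f = 12x^3 - 15x^2 + 9x - 2
(Δ + ∇) f = 24x^3 + 6x^2 + 24x + 2
D f = 12x^3 + 3x^2
E_{1} f = 3x^4 + 13x^3 + 21x^2 + 15x + 4
((Δ + ∇) + D + E_{1}) f = 3x^4 + 49x^3 + 30x^2 + 39x + 6
Δ f = 12x^3 + 21x^2 + 15x + 4
E_{-2} Δ f = 12x^3 - 51x^2 + 75x - 38
Δ E_{-2} Δ f = 36x^2 - 66x + 36
(((Δ + ∇) + D + E_{1}) + Δ E_{-2} Δ) f = 3x^4 + 49x^3 + 66x^2 - 27x + 42


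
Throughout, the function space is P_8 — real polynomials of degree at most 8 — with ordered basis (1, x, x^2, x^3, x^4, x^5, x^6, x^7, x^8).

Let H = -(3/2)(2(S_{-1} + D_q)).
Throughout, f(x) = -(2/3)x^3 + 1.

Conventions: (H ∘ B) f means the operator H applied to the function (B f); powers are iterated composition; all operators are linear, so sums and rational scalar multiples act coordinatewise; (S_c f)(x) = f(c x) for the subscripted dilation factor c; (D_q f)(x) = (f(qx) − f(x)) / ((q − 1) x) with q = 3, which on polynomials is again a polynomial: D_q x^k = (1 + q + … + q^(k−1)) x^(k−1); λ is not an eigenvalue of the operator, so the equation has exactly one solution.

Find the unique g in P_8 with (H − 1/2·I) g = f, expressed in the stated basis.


g(x) = -(4/15)x^3 + (104/35)x^2 + (2496/175)x - 15326/1225

write g with unknown coordinates in the stated basis and equate coefficients in (H − 1/2·I) g = f
solving from the highest basis element down gives g = -(4/15)x^3 + (104/35)x^2 + (2496/175)x - 15326/1225
check: H g = -(4/5)x^3 + (52/35)x^2 + (1248/175)x - 6438/1225
so H g − 1/2·g = -(2/3)x^3 + 1 = f ✓


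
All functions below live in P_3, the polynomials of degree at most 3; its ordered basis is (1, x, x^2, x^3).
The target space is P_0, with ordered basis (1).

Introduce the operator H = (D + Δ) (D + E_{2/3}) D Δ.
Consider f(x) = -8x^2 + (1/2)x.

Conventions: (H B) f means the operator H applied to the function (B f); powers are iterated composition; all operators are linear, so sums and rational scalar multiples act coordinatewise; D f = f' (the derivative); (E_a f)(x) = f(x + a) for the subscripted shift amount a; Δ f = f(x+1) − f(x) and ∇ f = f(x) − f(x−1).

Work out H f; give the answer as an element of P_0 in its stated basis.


Δ f = -16x - 15/2
D Δ f = -16
D (D Δ) f = 0
E_{2/3} (D Δ) f = -16
(D + E_{2/3}) (D Δ) f = -16
D (D + E_{2/3}) (D Δ) f = 0
Δ (D + E_{2/3}) (D Δ) f = 0
(D + Δ) (D + E_{2/3}) (D Δ) f = 0

the result is g(x) = 0


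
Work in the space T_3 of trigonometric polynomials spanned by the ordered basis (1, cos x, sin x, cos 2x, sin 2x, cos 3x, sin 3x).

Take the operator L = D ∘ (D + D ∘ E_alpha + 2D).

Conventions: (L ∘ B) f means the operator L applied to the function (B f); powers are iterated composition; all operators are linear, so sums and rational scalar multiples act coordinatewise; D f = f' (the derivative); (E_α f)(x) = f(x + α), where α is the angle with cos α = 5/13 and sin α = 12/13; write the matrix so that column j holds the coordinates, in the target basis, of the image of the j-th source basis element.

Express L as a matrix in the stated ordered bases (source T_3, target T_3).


image of 1: 0
image of cos x: -(44/13)cos x + (12/13)sin x
image of sin x: -(12/13)cos x - (44/13)sin x
image of cos 2x: -(1552/169)cos 2x + (480/169)sin 2x
image of sin 2x: -(480/169)cos 2x - (1552/169)sin 2x
image of cos 3x: -(41004/2197)cos 3x - (7452/2197)sin 3x
image of sin 3x: (7452/2197)cos 3x - (41004/2197)sin 3x
each image's coordinates form column j of the matrix

the matrix is [[0, 0, 0, 0, 0, 0, 0]; [0, -44/13, -12/13, 0, 0, 0, 0]; [0, 12/13, -44/13, 0, 0, 0, 0]; [0, 0, 0, -1552/169, -480/169, 0, 0]; [0, 0, 0, 480/169, -1552/169, 0, 0]; [0, 0, 0, 0, 0, -41004/2197, 7452/2197]; [0, 0, 0, 0, 0, -7452/2197, -41004/2197]] (rows listed top to bottom)


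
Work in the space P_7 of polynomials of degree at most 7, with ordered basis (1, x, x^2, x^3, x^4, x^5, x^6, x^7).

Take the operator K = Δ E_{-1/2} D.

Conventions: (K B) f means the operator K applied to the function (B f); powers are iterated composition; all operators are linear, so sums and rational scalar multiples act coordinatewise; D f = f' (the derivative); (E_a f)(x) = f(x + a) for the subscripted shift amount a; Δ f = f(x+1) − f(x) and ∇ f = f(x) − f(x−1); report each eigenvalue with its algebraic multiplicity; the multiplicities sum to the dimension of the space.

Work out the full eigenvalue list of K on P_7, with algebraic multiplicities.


λ = 0 (multiplicity 8)

image of 1: 0
image of x: 0
image of x^2: 2
image of x^3: 6x
image of x^4: 12x^2 + 1
image of x^5: 20x^3 + 5x
image of x^6: 30x^4 + 15x^2 + 3/8
image of x^7: 42x^5 + 35x^3 + (21/8)x
the matrix is upper triangular; its diagonal is (0, 0, 0, 0, 0, 0, 0, 0)
for a triangular matrix the eigenvalues are the diagonal entries, with algebraic multiplicity their repetition count


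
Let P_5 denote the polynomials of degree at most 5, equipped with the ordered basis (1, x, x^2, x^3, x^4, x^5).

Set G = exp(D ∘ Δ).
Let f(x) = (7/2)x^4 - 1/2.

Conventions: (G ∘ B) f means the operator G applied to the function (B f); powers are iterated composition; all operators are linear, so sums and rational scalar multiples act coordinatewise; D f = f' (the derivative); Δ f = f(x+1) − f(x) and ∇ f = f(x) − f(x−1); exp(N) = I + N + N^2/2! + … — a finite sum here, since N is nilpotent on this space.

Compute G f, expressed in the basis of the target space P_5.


order-1 term: 42x^2 + 42x + 14
order-2 term: 42
the series for exp(D ∘ Δ) f terminates at order 2
exp(D ∘ Δ) f = (7/2)x^4 + 42x^2 + 42x + 111/2

g(x) = (7/2)x^4 + 42x^2 + 42x + 111/2


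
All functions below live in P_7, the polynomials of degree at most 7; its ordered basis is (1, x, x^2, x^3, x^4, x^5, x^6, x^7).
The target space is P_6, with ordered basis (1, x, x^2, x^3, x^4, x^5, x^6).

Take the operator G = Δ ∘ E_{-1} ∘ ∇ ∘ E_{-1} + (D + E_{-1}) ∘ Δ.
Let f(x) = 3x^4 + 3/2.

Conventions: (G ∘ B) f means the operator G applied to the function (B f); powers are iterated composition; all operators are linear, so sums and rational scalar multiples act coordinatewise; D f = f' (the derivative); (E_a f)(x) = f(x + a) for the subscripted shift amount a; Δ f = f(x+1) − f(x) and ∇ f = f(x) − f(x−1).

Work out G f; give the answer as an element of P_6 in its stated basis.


the image equals g(x) = 12x^3 + 54x^2 - 96x + 159

E_{-1} f = 3x^4 - 12x^3 + 18x^2 - 12x + 9/2
∇ E_{-1} f = 12x^3 - 54x^2 + 84x - 45
E_{-1} ∇ E_{-1} f = 12x^3 - 90x^2 + 228x - 195
Δ (E_{-1} ∘ ∇ ∘ E_{-1}) f = 36x^2 - 144x + 150
Δ f = 12x^3 + 18x^2 + 12x + 3
D Δ f = 36x^2 + 36x + 12
E_{-1} Δ f = 12x^3 - 18x^2 + 12x - 3
(D + E_{-1}) Δ f = 12x^3 + 18x^2 + 48x + 9
(Δ ∘ E_{-1} ∘ ∇ ∘ E_{-1} + (D + E_{-1}) ∘ Δ) f = 12x^3 + 54x^2 - 96x + 159


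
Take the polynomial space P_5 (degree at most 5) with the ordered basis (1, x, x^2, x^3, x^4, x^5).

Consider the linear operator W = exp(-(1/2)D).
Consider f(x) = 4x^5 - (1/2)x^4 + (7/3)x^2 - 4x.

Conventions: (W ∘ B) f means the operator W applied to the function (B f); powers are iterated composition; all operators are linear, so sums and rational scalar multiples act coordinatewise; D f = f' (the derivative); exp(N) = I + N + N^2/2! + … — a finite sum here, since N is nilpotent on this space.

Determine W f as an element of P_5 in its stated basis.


order-1 term: -10x^4 + x^3 - (7/3)x + 2
order-2 term: 10x^3 - (3/4)x^2 + 7/12
order-3 term: -5x^2 + (1/4)x
order-4 term: (5/4)x - 1/32
order-5 term: -1/8
the series for exp(-(1/2)D) f terminates at order 5
exp(-(1/2)D) f = 4x^5 - (21/2)x^4 + 11x^3 - (41/12)x^2 - (29/6)x + 233/96

the image equals g(x) = 4x^5 - (21/2)x^4 + 11x^3 - (41/12)x^2 - (29/6)x + 233/96


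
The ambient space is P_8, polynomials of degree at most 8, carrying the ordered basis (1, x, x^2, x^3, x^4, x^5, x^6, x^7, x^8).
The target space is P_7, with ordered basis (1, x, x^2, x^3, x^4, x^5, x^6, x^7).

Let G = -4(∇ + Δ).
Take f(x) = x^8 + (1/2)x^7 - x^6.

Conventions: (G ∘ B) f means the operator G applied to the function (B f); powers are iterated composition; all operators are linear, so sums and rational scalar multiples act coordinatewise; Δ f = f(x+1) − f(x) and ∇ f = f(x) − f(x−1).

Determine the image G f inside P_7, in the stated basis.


∇ f = 8x^7 - (49/2)x^6 + (79/2)x^5 - (75/2)x^4 + (37/2)x^3 - (5/2)x^2 - (3/2)x + 1/2
Δ f = 8x^7 + (63/2)x^6 + (121/2)x^5 + (145/2)x^4 + (107/2)x^3 + (47/2)x^2 + (11/2)x + 1/2
(∇ + Δ) f = 16x^7 + 7x^6 + 100x^5 + 35x^4 + 72x^3 + 21x^2 + 4x + 1
(-4(∇ + Δ)) f = -64x^7 - 28x^6 - 400x^5 - 140x^4 - 288x^3 - 84x^2 - 16x - 4

the result is g(x) = -64x^7 - 28x^6 - 400x^5 - 140x^4 - 288x^3 - 84x^2 - 16x - 4


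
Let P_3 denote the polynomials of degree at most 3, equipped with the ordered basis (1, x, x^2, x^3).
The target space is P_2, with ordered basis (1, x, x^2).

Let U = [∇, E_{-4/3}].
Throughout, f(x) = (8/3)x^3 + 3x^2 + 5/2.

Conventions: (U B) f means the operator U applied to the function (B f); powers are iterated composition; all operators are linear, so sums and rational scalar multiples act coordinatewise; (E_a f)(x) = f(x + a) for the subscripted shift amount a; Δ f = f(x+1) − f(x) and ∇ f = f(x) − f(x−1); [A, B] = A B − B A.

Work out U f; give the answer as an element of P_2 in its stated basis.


g(x) = 0

E_{-4/3} f = (8/3)x^3 - (23/3)x^2 + (56/9)x + 245/162
∇ E_{-4/3} f = 8x^2 - (70/3)x + 149/9
∇ f = 8x^2 - 2x - 1/3
E_{-4/3} ∇ f = 8x^2 - (70/3)x + 149/9
[∇, E_{-4/3}] f = 0


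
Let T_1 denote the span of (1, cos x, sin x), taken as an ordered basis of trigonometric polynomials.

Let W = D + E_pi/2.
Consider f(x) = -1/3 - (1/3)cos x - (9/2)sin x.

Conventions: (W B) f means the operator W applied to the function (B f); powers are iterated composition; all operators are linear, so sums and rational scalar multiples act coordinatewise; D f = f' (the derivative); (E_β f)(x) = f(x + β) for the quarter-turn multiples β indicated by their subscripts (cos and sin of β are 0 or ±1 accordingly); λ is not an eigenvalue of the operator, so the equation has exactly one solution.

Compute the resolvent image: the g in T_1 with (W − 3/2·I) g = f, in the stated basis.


g(x) = 2/3 + (38/25)cos x + (73/75)sin x

write g with unknown coordinates in the stated basis and equate coefficients in (W − 3/2·I) g = f
solving from the highest basis element down gives g = 2/3 + (38/25)cos x + (73/75)sin x
check: W g = 2/3 + (146/75)cos x - (76/25)sin x
so W g − 3/2·g = -1/3 - (1/3)cos x - (9/2)sin x = f ✓


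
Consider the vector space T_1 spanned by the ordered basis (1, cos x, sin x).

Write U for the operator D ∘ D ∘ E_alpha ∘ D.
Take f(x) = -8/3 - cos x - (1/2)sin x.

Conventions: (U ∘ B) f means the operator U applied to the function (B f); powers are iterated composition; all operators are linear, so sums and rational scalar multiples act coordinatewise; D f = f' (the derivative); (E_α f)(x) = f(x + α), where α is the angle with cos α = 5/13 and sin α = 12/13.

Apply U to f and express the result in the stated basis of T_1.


the result is g(x) = -(19/26)cos x - (11/13)sin x

D f = -(1/2)cos x + sin x
E_alpha D f = (19/26)cos x + (11/13)sin x
D E_alpha D f = (11/13)cos x - (19/26)sin x
D D E_alpha D f = -(19/26)cos x - (11/13)sin x


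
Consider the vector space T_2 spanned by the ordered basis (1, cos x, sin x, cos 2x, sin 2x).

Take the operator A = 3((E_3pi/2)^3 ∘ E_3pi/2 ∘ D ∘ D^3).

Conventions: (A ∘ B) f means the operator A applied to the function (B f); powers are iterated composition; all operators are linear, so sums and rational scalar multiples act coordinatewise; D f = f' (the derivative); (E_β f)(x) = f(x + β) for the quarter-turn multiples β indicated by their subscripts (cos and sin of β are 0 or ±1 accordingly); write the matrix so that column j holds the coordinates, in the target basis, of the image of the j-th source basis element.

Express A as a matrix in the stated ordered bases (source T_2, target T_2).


the matrix is [[0, 0, 0, 0, 0]; [0, 3, 0, 0, 0]; [0, 0, 3, 0, 0]; [0, 0, 0, 48, 0]; [0, 0, 0, 0, 48]] (rows listed top to bottom)

image of 1: 0
image of cos x: 3cos x
image of sin x: 3sin x
image of cos 2x: 48cos 2x
image of sin 2x: 48sin 2x
each image's coordinates form column j of the matrix


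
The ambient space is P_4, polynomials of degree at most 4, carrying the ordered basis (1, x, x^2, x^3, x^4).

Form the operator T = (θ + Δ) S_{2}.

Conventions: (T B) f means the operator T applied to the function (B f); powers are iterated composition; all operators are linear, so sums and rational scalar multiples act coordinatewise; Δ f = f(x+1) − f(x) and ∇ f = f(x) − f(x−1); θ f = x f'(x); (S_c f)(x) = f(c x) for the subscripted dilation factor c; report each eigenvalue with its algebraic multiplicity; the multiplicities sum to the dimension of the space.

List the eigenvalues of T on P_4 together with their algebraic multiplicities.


image of 1: 0
image of x: 2x + 2
image of x^2: 8x^2 + 8x + 4
image of x^3: 24x^3 + 24x^2 + 24x + 8
image of x^4: 64x^4 + 64x^3 + 96x^2 + 64x + 16
the matrix is upper triangular; its diagonal is (0, 2, 8, 24, 64)
for a triangular matrix the eigenvalues are the diagonal entries, with algebraic multiplicity their repetition count

λ = 0 (multiplicity 1), λ = 2 (multiplicity 1), λ = 8 (multiplicity 1), λ = 24 (multiplicity 1), λ = 64 (multiplicity 1)


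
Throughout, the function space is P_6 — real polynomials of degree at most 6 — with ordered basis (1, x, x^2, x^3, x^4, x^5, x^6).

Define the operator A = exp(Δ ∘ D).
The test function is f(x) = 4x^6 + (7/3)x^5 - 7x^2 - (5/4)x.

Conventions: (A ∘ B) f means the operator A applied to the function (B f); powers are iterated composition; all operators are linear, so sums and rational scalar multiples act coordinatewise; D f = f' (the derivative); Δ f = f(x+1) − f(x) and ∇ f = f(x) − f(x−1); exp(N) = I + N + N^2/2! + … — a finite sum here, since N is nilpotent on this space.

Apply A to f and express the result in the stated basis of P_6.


order-1 term: 120x^4 + (860/3)x^3 + 310x^2 + (500/3)x + 65/3
order-2 term: 720x^2 + 1580x + 980
order-3 term: 480
the series for exp(Δ ∘ D) f terminates at order 3
exp(Δ ∘ D) f = 4x^6 + (7/3)x^5 + 120x^4 + (860/3)x^3 + 1023x^2 + (20945/12)x + 4445/3

g(x) = 4x^6 + (7/3)x^5 + 120x^4 + (860/3)x^3 + 1023x^2 + (20945/12)x + 4445/3


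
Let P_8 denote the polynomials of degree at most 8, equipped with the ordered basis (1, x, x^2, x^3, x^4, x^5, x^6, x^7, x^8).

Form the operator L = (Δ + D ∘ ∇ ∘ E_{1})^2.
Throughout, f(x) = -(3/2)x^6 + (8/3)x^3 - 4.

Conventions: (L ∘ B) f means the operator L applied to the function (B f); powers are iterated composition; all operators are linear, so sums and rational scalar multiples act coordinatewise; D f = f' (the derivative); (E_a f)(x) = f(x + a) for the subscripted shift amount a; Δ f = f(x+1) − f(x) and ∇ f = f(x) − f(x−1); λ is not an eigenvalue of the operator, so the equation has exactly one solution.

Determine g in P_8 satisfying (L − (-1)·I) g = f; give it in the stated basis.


g(x) = -(3/2)x^6 + 45x^4 + (1628/3)x^3 + 1395x^2 - 3886x - 15169

write g with unknown coordinates in the stated basis and equate coefficients in (L − (-1)·I) g = f
solving from the highest basis element down gives g = -(3/2)x^6 + 45x^4 + (1628/3)x^3 + 1395x^2 - 3886x - 15169
check: L g = -45x^4 - 540x^3 - 1395x^2 + 3886x + 15165
so L g − (-1)·g = -(3/2)x^6 + (8/3)x^3 - 4 = f ✓


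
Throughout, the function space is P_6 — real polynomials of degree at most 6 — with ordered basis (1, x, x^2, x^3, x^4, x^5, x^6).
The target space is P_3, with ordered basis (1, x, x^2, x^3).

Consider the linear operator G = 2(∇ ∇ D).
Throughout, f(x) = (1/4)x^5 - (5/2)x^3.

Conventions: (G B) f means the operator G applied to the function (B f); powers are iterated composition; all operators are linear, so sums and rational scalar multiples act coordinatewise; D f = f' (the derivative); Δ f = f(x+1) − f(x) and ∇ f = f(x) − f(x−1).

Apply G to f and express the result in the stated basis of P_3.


D f = (5/4)x^4 - (15/2)x^2
∇ D f = 5x^3 - (15/2)x^2 - 10x + 25/4
∇ ∇ D f = 15x^2 - 30x + 5/2
(2(∇ ∇ D)) f = 30x^2 - 60x + 5

g(x) = 30x^2 - 60x + 5


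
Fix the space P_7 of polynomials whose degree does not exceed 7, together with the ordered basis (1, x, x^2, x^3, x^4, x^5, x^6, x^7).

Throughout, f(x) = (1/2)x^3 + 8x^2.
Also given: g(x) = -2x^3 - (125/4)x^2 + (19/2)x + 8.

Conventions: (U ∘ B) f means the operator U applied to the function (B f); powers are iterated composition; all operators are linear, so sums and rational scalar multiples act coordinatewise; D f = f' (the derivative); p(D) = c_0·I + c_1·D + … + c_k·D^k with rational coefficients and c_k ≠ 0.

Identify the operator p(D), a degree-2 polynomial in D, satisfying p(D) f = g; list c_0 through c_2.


D^0 f = (1/2)x^3 + 8x^2
D^1 f = (3/2)x^2 + 16x
D^2 f = 3x + 16
matching coefficients of g against c_0 f + c_1 Df + … from the top degree down determines the c_i
solution: c_0 = -4, c_1 = 1/2, c_2 = 1/2

p(D) = -4·I + (1/2)·D + (1/2)·D^2, i.e. c_0 = -4, c_1 = 1/2, c_2 = 1/2


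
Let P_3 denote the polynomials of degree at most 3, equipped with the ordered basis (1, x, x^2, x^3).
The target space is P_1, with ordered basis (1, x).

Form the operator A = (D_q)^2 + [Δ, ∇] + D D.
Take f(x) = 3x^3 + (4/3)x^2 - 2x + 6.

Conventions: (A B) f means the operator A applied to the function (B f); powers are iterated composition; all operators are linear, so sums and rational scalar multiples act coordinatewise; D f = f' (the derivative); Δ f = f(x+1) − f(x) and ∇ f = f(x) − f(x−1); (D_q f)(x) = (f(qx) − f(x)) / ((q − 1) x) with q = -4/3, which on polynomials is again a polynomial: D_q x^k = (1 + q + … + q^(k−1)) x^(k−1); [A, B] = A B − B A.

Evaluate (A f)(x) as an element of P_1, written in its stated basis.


the image equals g(x) = (149/9)x + 20/9

D_q f = (13/3)x^2 - (4/9)x - 2
D_q D_q f = -(13/9)x - 4/9
∇ f = 9x^2 - (19/3)x - 1/3
Δ ∇ f = 18x + 8/3
Δ f = 9x^2 + (35/3)x + 7/3
∇ Δ f = 18x + 8/3
[Δ, ∇] f = 0
D f = 9x^2 + (8/3)x - 2
D D f = 18x + 8/3
((D_q)^2 + [Δ, ∇] + D D) f = (149/9)x + 20/9


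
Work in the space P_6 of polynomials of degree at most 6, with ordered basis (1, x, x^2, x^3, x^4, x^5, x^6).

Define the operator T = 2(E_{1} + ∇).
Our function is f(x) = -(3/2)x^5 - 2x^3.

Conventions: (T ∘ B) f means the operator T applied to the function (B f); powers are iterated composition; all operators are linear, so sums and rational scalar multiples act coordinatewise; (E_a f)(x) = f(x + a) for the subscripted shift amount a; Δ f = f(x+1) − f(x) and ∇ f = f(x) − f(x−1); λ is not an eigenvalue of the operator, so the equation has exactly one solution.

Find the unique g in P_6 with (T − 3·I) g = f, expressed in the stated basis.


the result is g(x) = (3/2)x^5 + 30x^4 + 482x^3 + 5844x^2 + 47232x + 190862

write g with unknown coordinates in the stated basis and equate coefficients in (T − 3·I) g = f
solving from the highest basis element down gives g = (3/2)x^5 + 30x^4 + 482x^3 + 5844x^2 + 47232x + 190862
check: T g = 3x^5 + 90x^4 + 1444x^3 + 17532x^2 + 141696x + 572586
so T g − 3·g = -(3/2)x^5 - 2x^3 = f ✓


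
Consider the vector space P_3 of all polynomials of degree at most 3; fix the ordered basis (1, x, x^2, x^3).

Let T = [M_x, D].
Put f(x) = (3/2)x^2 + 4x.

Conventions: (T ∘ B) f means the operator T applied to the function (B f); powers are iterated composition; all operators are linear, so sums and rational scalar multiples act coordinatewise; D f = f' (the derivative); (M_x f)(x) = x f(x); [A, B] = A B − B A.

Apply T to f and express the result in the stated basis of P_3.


g(x) = -(3/2)x^2 - 4x

D f = 3x + 4
M_x D f = 3x^2 + 4x
M_x f = (3/2)x^3 + 4x^2
D M_x f = (9/2)x^2 + 8x
[M_x, D] f = -(3/2)x^2 - 4x


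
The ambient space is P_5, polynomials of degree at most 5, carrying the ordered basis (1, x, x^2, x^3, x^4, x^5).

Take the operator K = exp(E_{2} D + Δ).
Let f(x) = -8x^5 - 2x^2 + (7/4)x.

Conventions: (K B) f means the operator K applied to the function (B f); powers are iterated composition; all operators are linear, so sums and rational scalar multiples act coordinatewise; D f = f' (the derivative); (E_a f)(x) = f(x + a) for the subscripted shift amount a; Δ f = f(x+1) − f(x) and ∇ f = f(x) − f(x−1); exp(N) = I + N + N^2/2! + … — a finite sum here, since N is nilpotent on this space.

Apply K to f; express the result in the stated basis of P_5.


g(x) = -8x^5 - 80x^4 - 720x^3 - 4082x^2 - (55705/4)x - 44237/2

order-1 term: -80x^4 - 400x^3 - 1040x^2 - 1328x - 1309/2
order-2 term: -320x^3 - 2400x^2 - 7160x - 7848
order-3 term: -640x^2 - 4800x - 10160
order-4 term: -640x - 3200
order-5 term: -256
the series for exp(E_{2} D + Δ) f terminates at order 5
exp(E_{2} D + Δ) f = -8x^5 - 80x^4 - 720x^3 - 4082x^2 - (55705/4)x - 44237/2


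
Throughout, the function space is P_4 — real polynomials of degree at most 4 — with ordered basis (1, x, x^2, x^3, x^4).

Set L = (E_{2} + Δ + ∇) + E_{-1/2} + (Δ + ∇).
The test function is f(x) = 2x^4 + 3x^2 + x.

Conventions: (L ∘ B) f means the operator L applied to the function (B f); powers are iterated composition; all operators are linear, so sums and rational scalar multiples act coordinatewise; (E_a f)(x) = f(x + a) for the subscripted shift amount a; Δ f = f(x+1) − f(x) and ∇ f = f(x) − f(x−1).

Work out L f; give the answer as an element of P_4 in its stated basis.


g(x) = 4x^4 + 44x^3 + 57x^2 + 130x + 403/8

E_{2} f = 2x^4 + 16x^3 + 51x^2 + 77x + 46
Δ f = 8x^3 + 12x^2 + 14x + 6
∇ f = 8x^3 - 12x^2 + 14x - 4
(E_{2} + Δ + ∇) f = 2x^4 + 32x^3 + 51x^2 + 105x + 48
E_{-1/2} f = 2x^4 - 4x^3 + 6x^2 - 3x + 3/8
Δ f = 8x^3 + 12x^2 + 14x + 6
∇ f = 8x^3 - 12x^2 + 14x - 4
(Δ + ∇) f = 16x^3 + 28x + 2
((E_{2} + Δ + ∇) + E_{-1/2} + (Δ + ∇)) f = 4x^4 + 44x^3 + 57x^2 + 130x + 403/8


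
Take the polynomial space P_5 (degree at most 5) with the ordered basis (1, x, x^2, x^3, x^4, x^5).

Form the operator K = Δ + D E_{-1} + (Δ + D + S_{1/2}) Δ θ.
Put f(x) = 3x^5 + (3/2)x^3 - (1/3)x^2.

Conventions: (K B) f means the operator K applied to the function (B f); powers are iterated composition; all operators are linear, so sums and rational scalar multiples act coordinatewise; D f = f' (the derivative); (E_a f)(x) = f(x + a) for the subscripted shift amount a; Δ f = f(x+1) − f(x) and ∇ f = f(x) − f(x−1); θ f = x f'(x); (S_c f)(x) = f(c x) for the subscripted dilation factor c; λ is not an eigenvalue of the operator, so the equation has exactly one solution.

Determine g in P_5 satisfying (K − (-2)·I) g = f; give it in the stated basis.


the result is g(x) = (3/2)x^5 - (555/64)x^4 - (6597/64)x^3 + (713327/1536)x^2 + (477343/512)x - 798177/512

write g with unknown coordinates in the stated basis and equate coefficients in (K − (-2)·I) g = f
solving from the highest basis element down gives g = (3/2)x^5 - (555/64)x^4 - (6597/64)x^3 + (713327/1536)x^2 + (477343/512)x - 798177/512
check: K g = (555/32)x^4 + (6645/32)x^3 - (237861/256)x^2 - (477343/256)x + 798177/256
so K g − (-2)·g = 3x^5 + (3/2)x^3 - (1/3)x^2 = f ✓


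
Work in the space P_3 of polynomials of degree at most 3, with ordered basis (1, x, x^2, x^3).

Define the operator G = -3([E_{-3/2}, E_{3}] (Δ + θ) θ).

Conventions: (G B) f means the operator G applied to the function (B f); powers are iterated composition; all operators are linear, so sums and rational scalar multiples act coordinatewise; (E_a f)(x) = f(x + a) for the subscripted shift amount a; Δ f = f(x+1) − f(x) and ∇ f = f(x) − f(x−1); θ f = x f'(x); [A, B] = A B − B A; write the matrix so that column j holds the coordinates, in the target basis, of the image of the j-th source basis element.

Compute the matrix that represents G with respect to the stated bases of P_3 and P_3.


the matrix is [[0, 0, 0, 0]; [0, 0, 0, 0]; [0, 0, 0, 0]; [0, 0, 0, 0]] (rows listed top to bottom)

image of 1: 0
image of x: 0
image of x^2: 0
image of x^3: 0
each image's coordinates form column j of the matrix


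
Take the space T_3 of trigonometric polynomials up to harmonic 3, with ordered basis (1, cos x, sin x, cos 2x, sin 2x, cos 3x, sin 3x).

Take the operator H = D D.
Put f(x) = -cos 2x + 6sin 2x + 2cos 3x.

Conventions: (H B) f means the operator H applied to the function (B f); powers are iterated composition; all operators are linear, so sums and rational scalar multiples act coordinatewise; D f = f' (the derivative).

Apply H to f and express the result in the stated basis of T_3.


the result is g(x) = 4cos 2x - 24sin 2x - 18cos 3x

D f = 12cos 2x + 2sin 2x - 6sin 3x
D D f = 4cos 2x - 24sin 2x - 18cos 3x


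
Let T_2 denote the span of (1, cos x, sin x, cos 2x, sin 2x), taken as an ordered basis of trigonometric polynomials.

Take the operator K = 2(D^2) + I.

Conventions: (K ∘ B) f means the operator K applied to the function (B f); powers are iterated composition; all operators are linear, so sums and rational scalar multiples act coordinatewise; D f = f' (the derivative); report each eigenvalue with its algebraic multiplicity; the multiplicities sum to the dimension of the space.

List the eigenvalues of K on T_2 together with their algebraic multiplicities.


λ = -7 (multiplicity 2), λ = -1 (multiplicity 2), λ = 1 (multiplicity 1)

image of 1: 1
image of cos x: -cos x
image of sin x: -sin x
image of cos 2x: -7cos 2x
image of sin 2x: -7sin 2x
the matrix is diagonal; its diagonal is (1, -1, -1, -7, -7)
for a triangular matrix the eigenvalues are the diagonal entries, with algebraic multiplicity their repetition count


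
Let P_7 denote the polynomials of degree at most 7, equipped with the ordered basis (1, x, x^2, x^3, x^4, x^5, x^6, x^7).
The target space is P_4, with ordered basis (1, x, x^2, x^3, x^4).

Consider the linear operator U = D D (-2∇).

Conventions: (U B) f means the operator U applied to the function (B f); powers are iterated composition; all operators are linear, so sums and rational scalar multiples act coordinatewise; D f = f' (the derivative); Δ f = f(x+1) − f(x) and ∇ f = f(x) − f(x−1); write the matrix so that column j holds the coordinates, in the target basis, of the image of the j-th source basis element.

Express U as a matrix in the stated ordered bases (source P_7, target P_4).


image of 1: 0
image of x: 0
image of x^2: 0
image of x^3: -12
image of x^4: -48x + 24
image of x^5: -120x^2 + 120x - 40
image of x^6: -240x^3 + 360x^2 - 240x + 60
image of x^7: -420x^4 + 840x^3 - 840x^2 + 420x - 84
each image's coordinates form column j of the matrix

the matrix is [[0, 0, 0, -12, 24, -40, 60, -84]; [0, 0, 0, 0, -48, 120, -240, 420]; [0, 0, 0, 0, 0, -120, 360, -840]; [0, 0, 0, 0, 0, 0, -240, 840]; [0, 0, 0, 0, 0, 0, 0, -420]] (rows listed top to bottom)


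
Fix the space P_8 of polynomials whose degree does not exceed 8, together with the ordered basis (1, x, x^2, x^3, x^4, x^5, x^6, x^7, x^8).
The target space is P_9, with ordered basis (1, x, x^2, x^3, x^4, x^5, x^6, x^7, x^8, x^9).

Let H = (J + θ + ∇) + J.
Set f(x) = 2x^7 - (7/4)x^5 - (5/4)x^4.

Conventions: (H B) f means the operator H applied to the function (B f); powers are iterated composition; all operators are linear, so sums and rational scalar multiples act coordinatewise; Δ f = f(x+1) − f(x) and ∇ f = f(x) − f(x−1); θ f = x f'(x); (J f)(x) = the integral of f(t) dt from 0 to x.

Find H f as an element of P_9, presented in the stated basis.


J f = (1/4)x^8 - (7/24)x^6 - (1/4)x^5
θ f = 14x^7 - (35/4)x^5 - 5x^4
∇ f = 14x^6 - 42x^5 + (245/4)x^4 - (115/2)x^3 + 32x^2 - (41/4)x + 3/2
(J + θ + ∇) f = (1/4)x^8 + 14x^7 + (329/24)x^6 - 51x^5 + (225/4)x^4 - (115/2)x^3 + 32x^2 - (41/4)x + 3/2
J f = (1/4)x^8 - (7/24)x^6 - (1/4)x^5
((J + θ + ∇) + J) f = (1/2)x^8 + 14x^7 + (161/12)x^6 - (205/4)x^5 + (225/4)x^4 - (115/2)x^3 + 32x^2 - (41/4)x + 3/2

the result is g(x) = (1/2)x^8 + 14x^7 + (161/12)x^6 - (205/4)x^5 + (225/4)x^4 - (115/2)x^3 + 32x^2 - (41/4)x + 3/2


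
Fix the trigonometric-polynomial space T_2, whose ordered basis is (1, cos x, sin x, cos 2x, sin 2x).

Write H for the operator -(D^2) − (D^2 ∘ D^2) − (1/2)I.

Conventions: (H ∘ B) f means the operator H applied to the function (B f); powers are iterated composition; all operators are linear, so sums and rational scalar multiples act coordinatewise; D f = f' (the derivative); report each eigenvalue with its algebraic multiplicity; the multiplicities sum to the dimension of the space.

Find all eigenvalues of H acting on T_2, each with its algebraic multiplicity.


λ = -25/2 (multiplicity 2), λ = -1/2 (multiplicity 3)

image of 1: -1/2
image of cos x: -(1/2)cos x
image of sin x: -(1/2)sin x
image of cos 2x: -(25/2)cos 2x
image of sin 2x: -(25/2)sin 2x
the matrix is diagonal; its diagonal is (-1/2, -1/2, -1/2, -25/2, -25/2)
for a triangular matrix the eigenvalues are the diagonal entries, with algebraic multiplicity their repetition count


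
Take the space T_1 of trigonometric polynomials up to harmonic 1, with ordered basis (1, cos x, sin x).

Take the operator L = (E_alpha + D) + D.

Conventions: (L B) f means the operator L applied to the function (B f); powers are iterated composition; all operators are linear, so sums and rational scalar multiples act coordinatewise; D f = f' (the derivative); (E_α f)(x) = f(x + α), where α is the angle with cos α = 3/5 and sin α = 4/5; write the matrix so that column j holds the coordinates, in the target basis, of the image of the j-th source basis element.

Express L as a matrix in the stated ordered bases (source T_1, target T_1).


the matrix is [[1, 0, 0]; [0, 3/5, 14/5]; [0, -14/5, 3/5]] (rows listed top to bottom)

image of 1: 1
image of cos x: (3/5)cos x - (14/5)sin x
image of sin x: (14/5)cos x + (3/5)sin x
each image's coordinates form column j of the matrix


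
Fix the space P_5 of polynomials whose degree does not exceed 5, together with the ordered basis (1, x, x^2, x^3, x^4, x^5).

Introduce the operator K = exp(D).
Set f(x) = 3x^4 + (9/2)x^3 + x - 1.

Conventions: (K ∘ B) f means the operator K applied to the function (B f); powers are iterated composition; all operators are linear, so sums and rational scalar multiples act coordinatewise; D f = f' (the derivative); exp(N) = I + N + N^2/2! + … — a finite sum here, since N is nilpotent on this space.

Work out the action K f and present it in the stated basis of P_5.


order-1 term: 12x^3 + (27/2)x^2 + 1
order-2 term: 18x^2 + (27/2)x
order-3 term: 12x + 9/2
order-4 term: 3
the series for exp(D) f terminates at order 4
exp(D) f = 3x^4 + (33/2)x^3 + (63/2)x^2 + (53/2)x + 15/2

the image equals g(x) = 3x^4 + (33/2)x^3 + (63/2)x^2 + (53/2)x + 15/2


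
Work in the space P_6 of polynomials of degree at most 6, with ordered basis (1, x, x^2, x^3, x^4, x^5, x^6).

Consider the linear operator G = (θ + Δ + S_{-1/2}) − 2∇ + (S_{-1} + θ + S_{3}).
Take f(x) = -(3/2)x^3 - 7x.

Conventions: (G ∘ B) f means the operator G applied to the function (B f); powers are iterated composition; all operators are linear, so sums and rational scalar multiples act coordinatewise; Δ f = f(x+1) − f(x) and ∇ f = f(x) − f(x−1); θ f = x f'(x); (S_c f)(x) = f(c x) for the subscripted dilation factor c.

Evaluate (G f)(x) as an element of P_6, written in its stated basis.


θ f = -(9/2)x^3 - 7x
Δ f = -(9/2)x^2 - (9/2)x - 17/2
S_{-1/2} f = (3/16)x^3 + (7/2)x
(θ + Δ + S_{-1/2}) f = -(69/16)x^3 - (9/2)x^2 - 8x - 17/2
∇ f = -(9/2)x^2 + (9/2)x - 17/2
(-2∇) f = 9x^2 - 9x + 17
S_{-1} f = (3/2)x^3 + 7x
θ f = -(9/2)x^3 - 7x
S_{3} f = -(81/2)x^3 - 21x
(S_{-1} + θ + S_{3}) f = -(87/2)x^3 - 21x
((θ + Δ + S_{-1/2}) − 2∇ + (S_{-1} + θ + S_{3})) f = -(765/16)x^3 + (9/2)x^2 - 38x + 17/2

g(x) = -(765/16)x^3 + (9/2)x^2 - 38x + 17/2


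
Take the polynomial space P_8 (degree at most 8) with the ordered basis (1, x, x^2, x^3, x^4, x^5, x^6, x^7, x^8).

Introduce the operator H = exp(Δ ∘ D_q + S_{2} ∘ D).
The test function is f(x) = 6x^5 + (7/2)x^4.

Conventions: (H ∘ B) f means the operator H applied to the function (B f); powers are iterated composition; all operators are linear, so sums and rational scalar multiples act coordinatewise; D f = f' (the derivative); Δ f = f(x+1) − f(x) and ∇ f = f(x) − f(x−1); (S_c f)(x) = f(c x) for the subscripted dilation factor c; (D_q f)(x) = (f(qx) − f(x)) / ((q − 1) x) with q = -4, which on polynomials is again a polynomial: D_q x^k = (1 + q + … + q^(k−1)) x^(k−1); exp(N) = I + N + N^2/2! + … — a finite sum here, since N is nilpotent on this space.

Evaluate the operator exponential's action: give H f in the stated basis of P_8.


the result is g(x) = 6x^5 + (967/2)x^4 + 12712x^3 + (62073/2)x^2 + (270691/2)x + 194848/3

order-1 term: 480x^4 + 5032x^3 + (13689/2)x^2 + (8769/2)x + 2103/2
order-2 term: 7680x^3 - 6528x^2 + 42385x + 24787/2
order-3 term: 30720x^2 + 57856x + 161809/3
order-4 term: 30720x - 8576
order-5 term: 6144
the series for exp(Δ ∘ D_q + S_{2} ∘ D) f terminates at order 5
exp(Δ ∘ D_q + S_{2} ∘ D) f = 6x^5 + (967/2)x^4 + 12712x^3 + (62073/2)x^2 + (270691/2)x + 194848/3


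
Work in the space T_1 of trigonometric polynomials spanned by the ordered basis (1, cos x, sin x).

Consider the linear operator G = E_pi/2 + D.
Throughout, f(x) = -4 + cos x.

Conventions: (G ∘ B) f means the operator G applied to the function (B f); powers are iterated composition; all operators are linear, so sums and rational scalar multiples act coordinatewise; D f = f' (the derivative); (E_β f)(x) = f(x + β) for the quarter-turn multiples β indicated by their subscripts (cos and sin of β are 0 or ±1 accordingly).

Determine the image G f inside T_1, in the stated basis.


E_pi/2 f = -4 - sin x
D f = -sin x
(E_pi/2 + D) f = -4 - 2sin x

g(x) = -4 - 2sin x


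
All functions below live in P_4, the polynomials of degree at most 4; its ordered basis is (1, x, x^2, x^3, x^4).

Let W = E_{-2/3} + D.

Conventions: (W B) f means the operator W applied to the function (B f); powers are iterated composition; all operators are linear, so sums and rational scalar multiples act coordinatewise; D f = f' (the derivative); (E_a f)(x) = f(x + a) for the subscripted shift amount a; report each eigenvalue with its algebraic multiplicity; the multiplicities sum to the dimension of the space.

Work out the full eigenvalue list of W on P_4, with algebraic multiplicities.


λ = 1 (multiplicity 5)

image of 1: 1
image of x: x + 1/3
image of x^2: x^2 + (2/3)x + 4/9
image of x^3: x^3 + x^2 + (4/3)x - 8/27
image of x^4: x^4 + (4/3)x^3 + (8/3)x^2 - (32/27)x + 16/81
the matrix is upper triangular; its diagonal is (1, 1, 1, 1, 1)
for a triangular matrix the eigenvalues are the diagonal entries, with algebraic multiplicity their repetition count


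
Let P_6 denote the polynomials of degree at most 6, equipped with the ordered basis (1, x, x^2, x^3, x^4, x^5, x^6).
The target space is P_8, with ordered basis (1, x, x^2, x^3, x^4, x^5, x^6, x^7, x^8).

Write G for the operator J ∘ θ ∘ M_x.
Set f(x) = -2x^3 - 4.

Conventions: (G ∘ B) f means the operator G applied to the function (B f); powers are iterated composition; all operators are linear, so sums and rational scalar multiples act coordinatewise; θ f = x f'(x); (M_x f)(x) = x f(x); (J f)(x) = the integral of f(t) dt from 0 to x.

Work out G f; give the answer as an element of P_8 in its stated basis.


the image equals g(x) = -(8/5)x^5 - 2x^2

M_x f = -2x^4 - 4x
θ M_x f = -8x^4 - 4x
J (θ ∘ M_x) f = -(8/5)x^5 - 2x^2


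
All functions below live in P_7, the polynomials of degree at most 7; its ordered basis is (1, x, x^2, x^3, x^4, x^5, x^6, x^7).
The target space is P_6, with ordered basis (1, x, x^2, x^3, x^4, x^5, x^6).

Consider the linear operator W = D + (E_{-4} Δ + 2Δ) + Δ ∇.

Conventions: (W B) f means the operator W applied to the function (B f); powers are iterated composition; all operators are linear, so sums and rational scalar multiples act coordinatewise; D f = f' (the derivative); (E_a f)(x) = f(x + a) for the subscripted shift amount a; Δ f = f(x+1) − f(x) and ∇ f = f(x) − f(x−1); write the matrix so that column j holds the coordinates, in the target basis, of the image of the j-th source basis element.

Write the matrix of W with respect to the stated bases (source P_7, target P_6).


the matrix is [[0, 4, -3, 39, -171, 783, -3363, 14199]; [0, 0, 8, -9, 156, -855, 4698, -23541]; [0, 0, 0, 12, -18, 390, -2565, 16443]; [0, 0, 0, 0, 16, -30, 780, -5985]; [0, 0, 0, 0, 0, 20, -45, 1365]; [0, 0, 0, 0, 0, 0, 24, -63]; [0, 0, 0, 0, 0, 0, 0, 28]] (rows listed top to bottom)

image of 1: 0
image of x: 4
image of x^2: 8x - 3
image of x^3: 12x^2 - 9x + 39
image of x^4: 16x^3 - 18x^2 + 156x - 171
image of x^5: 20x^4 - 30x^3 + 390x^2 - 855x + 783
image of x^6: 24x^5 - 45x^4 + 780x^3 - 2565x^2 + 4698x - 3363
image of x^7: 28x^6 - 63x^5 + 1365x^4 - 5985x^3 + 16443x^2 - 23541x + 14199
each image's coordinates form column j of the matrix
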